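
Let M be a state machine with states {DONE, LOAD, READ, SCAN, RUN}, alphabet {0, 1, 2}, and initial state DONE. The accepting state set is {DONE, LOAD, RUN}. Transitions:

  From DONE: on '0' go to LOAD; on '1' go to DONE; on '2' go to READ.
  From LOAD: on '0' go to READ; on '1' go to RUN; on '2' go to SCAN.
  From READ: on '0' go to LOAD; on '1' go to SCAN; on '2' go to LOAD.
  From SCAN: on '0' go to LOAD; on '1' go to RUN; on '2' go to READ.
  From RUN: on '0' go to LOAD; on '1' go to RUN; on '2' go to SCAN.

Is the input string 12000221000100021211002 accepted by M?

Yes

Trace: DONE -1-> DONE -2-> READ -0-> LOAD -0-> READ -0-> LOAD -2-> SCAN -2-> READ -1-> SCAN -0-> LOAD -0-> READ -0-> LOAD -1-> RUN -0-> LOAD -0-> READ -0-> LOAD -2-> SCAN -1-> RUN -2-> SCAN -1-> RUN -1-> RUN -0-> LOAD -0-> READ -2-> LOAD
End state LOAD is accepting.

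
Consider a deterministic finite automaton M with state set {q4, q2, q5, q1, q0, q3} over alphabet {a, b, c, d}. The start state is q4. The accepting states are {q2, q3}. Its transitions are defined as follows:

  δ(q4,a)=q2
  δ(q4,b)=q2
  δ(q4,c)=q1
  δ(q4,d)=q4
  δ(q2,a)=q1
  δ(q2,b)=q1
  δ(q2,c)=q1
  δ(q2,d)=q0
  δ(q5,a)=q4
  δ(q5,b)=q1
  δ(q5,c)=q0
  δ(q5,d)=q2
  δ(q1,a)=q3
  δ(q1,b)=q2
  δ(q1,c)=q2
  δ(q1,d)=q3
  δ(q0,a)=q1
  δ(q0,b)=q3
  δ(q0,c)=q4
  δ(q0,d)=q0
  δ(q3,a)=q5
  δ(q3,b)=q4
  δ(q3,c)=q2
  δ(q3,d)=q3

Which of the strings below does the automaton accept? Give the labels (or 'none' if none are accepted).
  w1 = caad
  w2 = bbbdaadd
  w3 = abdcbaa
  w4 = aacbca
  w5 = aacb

w1:
  start at q4
  read 'c': q4 → q1
  read 'a': q1 → q3
  read 'a': q3 → q5
  read 'd': q5 → q2
  end q2, accepted
w2:
  start at q4
  read 'b': q4 → q2
  read 'b': q2 → q1
  read 'b': q1 → q2
  read 'd': q2 → q0
  read 'a': q0 → q1
  read 'a': q1 → q3
  read 'd': q3 → q3
  read 'd': q3 → q3
  end q3, accepted
w3:
  start at q4
  read 'a': q4 → q2
  read 'b': q2 → q1
  read 'd': q1 → q3
  read 'c': q3 → q2
  read 'b': q2 → q1
  read 'a': q1 → q3
  read 'a': q3 → q5
  end q5, rejected
w4:
  start at q4
  read 'a': q4 → q2
  read 'a': q2 → q1
  read 'c': q1 → q2
  read 'b': q2 → q1
  read 'c': q1 → q2
  read 'a': q2 → q1
  end q1, rejected
w5:
  start at q4
  read 'a': q4 → q2
  read 'a': q2 → q1
  read 'c': q1 → q2
  read 'b': q2 → q1
  end q1, rejected

w1, w2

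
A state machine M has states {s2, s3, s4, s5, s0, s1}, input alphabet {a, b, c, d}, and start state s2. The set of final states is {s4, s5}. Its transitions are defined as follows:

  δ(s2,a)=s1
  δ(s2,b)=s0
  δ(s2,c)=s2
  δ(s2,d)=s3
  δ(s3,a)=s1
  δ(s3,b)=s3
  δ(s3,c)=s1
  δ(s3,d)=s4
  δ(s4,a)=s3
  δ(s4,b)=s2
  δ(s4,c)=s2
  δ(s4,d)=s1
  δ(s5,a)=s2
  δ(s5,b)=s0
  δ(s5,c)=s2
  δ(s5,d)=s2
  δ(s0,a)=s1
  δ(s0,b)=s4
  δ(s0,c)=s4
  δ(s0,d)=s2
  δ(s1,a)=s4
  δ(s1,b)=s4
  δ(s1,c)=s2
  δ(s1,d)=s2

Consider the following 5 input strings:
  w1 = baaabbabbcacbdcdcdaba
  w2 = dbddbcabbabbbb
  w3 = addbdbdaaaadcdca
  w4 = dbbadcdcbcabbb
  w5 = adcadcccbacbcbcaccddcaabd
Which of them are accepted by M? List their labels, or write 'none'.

w2, w3

w1: Trace: s2 -b-> s0 -a-> s1 -a-> s4 -a-> s3 -b-> s3 -b-> s3 -a-> s1 -b-> s4 -b-> s2 -c-> s2 -a-> s1 -c-> s2 -b-> s0 -d-> s2 -c-> s2 -d-> s3 -c-> s1 -d-> s2 -a-> s1 -b-> s4 -a-> s3  → end s3, rejected
w2: Trace: s2 -d-> s3 -b-> s3 -d-> s4 -d-> s1 -b-> s4 -c-> s2 -a-> s1 -b-> s4 -b-> s2 -a-> s1 -b-> s4 -b-> s2 -b-> s0 -b-> s4  → end s4, accepted
w3: Trace: s2 -a-> s1 -d-> s2 -d-> s3 -b-> s3 -d-> s4 -b-> s2 -d-> s3 -a-> s1 -a-> s4 -a-> s3 -a-> s1 -d-> s2 -c-> s2 -d-> s3 -c-> s1 -a-> s4  → end s4, accepted
w4: Trace: s2 -d-> s3 -b-> s3 -b-> s3 -a-> s1 -d-> s2 -c-> s2 -d-> s3 -c-> s1 -b-> s4 -c-> s2 -a-> s1 -b-> s4 -b-> s2 -b-> s0  → end s0, rejected
w5: Trace: s2 -a-> s1 -d-> s2 -c-> s2 -a-> s1 -d-> s2 -c-> s2 -c-> s2 -c-> s2 -b-> s0 -a-> s1 -c-> s2 -b-> s0 -c-> s4 -b-> s2 -c-> s2 -a-> s1 -c-> s2 -c-> s2 -d-> s3 -d-> s4 -c-> s2 -a-> s1 -a-> s4 -b-> s2 -d-> s3  → end s3, rejected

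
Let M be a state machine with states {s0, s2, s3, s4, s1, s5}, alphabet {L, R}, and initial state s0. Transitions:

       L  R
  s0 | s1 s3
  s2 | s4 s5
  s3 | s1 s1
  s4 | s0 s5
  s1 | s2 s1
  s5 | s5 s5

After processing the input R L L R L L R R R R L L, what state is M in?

s5

Trace: s0 -R-> s3 -L-> s1 -L-> s2 -R-> s5 -L-> s5 -L-> s5 -R-> s5 -R-> s5 -R-> s5 -R-> s5 -L-> s5 -L-> s5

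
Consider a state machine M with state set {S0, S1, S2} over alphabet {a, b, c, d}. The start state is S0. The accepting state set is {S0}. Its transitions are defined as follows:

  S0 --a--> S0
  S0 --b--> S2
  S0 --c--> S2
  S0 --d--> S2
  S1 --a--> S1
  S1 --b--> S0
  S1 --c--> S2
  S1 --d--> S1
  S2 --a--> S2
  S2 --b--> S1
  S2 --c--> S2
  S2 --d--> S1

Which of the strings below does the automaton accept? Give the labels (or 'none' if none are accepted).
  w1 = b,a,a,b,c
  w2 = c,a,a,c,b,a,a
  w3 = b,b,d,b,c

w1:
  start at S0
  read 'b': S0 → S2
  read 'a': S2 → S2
  read 'a': S2 → S2
  read 'b': S2 → S1
  read 'c': S1 → S2
  end S2, rejected
w2:
  start at S0
  read 'c': S0 → S2
  read 'a': S2 → S2
  read 'a': S2 → S2
  read 'c': S2 → S2
  read 'b': S2 → S1
  read 'a': S1 → S1
  read 'a': S1 → S1
  end S1, rejected
w3:
  start at S0
  read 'b': S0 → S2
  read 'b': S2 → S1
  read 'd': S1 → S1
  read 'b': S1 → S0
  read 'c': S0 → S2
  end S2, rejected

none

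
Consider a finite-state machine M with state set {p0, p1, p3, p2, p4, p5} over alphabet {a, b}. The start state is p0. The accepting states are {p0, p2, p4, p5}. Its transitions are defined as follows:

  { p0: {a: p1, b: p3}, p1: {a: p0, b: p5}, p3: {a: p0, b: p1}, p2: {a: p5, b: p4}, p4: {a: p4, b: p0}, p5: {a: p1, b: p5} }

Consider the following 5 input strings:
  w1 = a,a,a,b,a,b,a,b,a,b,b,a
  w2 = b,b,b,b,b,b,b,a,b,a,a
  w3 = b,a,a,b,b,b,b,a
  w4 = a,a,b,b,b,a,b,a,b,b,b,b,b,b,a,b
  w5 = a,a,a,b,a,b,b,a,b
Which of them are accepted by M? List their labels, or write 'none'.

w2, w4, w5

w1:
  start at p0
  read 'a': p0 → p1
  read 'a': p1 → p0
  read 'a': p0 → p1
  read 'b': p1 → p5
  read 'a': p5 → p1
  read 'b': p1 → p5
  read 'a': p5 → p1
  read 'b': p1 → p5
  read 'a': p5 → p1
  read 'b': p1 → p5
  read 'b': p5 → p5
  read 'a': p5 → p1
  end p1, rejected
w2:
  start at p0
  read 'b': p0 → p3
  read 'b': p3 → p1
  read 'b': p1 → p5
  read 'b': p5 → p5
  read 'b': p5 → p5
  read 'b': p5 → p5
  read 'b': p5 → p5
  read 'a': p5 → p1
  read 'b': p1 → p5
  read 'a': p5 → p1
  read 'a': p1 → p0
  end p0, accepted
w3:
  start at p0
  read 'b': p0 → p3
  read 'a': p3 → p0
  read 'a': p0 → p1
  read 'b': p1 → p5
  read 'b': p5 → p5
  read 'b': p5 → p5
  read 'b': p5 → p5
  read 'a': p5 → p1
  end p1, rejected
w4:
  start at p0
  read 'a': p0 → p1
  read 'a': p1 → p0
  read 'b': p0 → p3
  read 'b': p3 → p1
  read 'b': p1 → p5
  read 'a': p5 → p1
  read 'b': p1 → p5
  read 'a': p5 → p1
  read 'b': p1 → p5
  read 'b': p5 → p5
  read 'b': p5 → p5
  read 'b': p5 → p5
  read 'b': p5 → p5
  read 'b': p5 → p5
  read 'a': p5 → p1
  read 'b': p1 → p5
  end p5, accepted
w5:
  start at p0
  read 'a': p0 → p1
  read 'a': p1 → p0
  read 'a': p0 → p1
  read 'b': p1 → p5
  read 'a': p5 → p1
  read 'b': p1 → p5
  read 'b': p5 → p5
  read 'a': p5 → p1
  read 'b': p1 → p5
  end p5, accepted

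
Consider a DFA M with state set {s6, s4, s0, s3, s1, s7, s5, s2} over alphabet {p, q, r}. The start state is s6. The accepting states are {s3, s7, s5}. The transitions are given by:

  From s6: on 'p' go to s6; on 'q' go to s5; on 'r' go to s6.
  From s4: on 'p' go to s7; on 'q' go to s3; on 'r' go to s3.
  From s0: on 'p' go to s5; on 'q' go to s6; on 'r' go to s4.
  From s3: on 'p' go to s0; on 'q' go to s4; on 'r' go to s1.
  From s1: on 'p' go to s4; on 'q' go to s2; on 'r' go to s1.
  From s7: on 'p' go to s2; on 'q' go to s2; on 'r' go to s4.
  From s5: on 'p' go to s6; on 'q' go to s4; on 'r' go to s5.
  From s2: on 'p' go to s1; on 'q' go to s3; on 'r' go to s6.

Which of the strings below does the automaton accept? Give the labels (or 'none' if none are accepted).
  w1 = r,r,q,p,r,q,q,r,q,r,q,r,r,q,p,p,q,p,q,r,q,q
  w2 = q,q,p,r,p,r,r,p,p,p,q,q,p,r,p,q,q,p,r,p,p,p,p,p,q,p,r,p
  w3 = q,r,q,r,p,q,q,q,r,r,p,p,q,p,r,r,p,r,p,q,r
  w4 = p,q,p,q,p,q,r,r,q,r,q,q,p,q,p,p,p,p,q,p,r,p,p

none

w1: Trace: s6 -r-> s6 -r-> s6 -q-> s5 -p-> s6 -r-> s6 -q-> s5 -q-> s4 -r-> s3 -q-> s4 -r-> s3 -q-> s4 -r-> s3 -r-> s1 -q-> s2 -p-> s1 -p-> s4 -q-> s3 -p-> s0 -q-> s6 -r-> s6 -q-> s5 -q-> s4  → end s4, rejected
w2: Trace: s6 -q-> s5 -q-> s4 -p-> s7 -r-> s4 -p-> s7 -r-> s4 -r-> s3 -p-> s0 -p-> s5 -p-> s6 -q-> s5 -q-> s4 -p-> s7 -r-> s4 -p-> s7 -q-> s2 -q-> s3 -p-> s0 -r-> s4 -p-> s7 -p-> s2 -p-> s1 -p-> s4 -p-> s7 -q-> s2 -p-> s1 -r-> s1 -p-> s4  → end s4, rejected
w3: Trace: s6 -q-> s5 -r-> s5 -q-> s4 -r-> s3 -p-> s0 -q-> s6 -q-> s5 -q-> s4 -r-> s3 -r-> s1 -p-> s4 -p-> s7 -q-> s2 -p-> s1 -r-> s1 -r-> s1 -p-> s4 -r-> s3 -p-> s0 -q-> s6 -r-> s6  → end s6, rejected
w4: Trace: s6 -p-> s6 -q-> s5 -p-> s6 -q-> s5 -p-> s6 -q-> s5 -r-> s5 -r-> s5 -q-> s4 -r-> s3 -q-> s4 -q-> s3 -p-> s0 -q-> s6 -p-> s6 -p-> s6 -p-> s6 -p-> s6 -q-> s5 -p-> s6 -r-> s6 -p-> s6 -p-> s6  → end s6, rejected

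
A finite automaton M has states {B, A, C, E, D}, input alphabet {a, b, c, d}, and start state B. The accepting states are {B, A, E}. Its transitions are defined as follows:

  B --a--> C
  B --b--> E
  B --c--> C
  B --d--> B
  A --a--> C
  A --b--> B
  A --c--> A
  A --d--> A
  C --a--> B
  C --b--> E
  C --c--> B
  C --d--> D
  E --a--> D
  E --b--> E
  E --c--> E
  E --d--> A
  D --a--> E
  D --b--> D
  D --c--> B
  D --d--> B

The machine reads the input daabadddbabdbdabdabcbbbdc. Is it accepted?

start at B
read 'd': B → B
read 'a': B → C
read 'a': C → B
read 'b': B → E
read 'a': E → D
read 'd': D → B
read 'd': B → B
read 'd': B → B
read 'b': B → E
read 'a': E → D
read 'b': D → D
read 'd': D → B
read 'b': B → E
read 'd': E → A
read 'a': A → C
read 'b': C → E
read 'd': E → A
read 'a': A → C
read 'b': C → E
read 'c': E → E
read 'b': E → E
read 'b': E → E
read 'b': E → E
read 'd': E → A
read 'c': A → A
End state A is accepting.

Yes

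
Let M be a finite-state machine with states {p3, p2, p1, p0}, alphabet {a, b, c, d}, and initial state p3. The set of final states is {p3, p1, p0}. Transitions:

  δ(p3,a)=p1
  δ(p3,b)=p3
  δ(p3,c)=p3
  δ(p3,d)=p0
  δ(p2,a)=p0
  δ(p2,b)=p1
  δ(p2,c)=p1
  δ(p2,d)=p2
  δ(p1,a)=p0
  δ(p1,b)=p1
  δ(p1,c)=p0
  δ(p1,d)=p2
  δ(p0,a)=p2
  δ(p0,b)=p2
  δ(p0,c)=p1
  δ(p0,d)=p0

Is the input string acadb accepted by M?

Yes

p3 → p1 → p0 → p2 → p2 → p1
End state p1 is accepting.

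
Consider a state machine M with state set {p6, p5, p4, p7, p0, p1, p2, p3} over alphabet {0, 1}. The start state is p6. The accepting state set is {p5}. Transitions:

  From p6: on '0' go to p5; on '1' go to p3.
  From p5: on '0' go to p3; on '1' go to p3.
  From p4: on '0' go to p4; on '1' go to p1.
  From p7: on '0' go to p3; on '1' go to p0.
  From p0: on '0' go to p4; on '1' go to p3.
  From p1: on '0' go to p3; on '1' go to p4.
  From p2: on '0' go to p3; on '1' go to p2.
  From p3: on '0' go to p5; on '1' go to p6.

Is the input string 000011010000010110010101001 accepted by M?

No

p6 → p5 → p3 → p5 → p3 → p6 → p3 → p5 → p3 → p5 → p3 → p5 → p3 → p5 → p3 → p5 → p3 → p6 → p5 → p3 → p6 → p5 → p3 → p5 → p3 → p5 → p3 → p6
End state p6 is not accepting.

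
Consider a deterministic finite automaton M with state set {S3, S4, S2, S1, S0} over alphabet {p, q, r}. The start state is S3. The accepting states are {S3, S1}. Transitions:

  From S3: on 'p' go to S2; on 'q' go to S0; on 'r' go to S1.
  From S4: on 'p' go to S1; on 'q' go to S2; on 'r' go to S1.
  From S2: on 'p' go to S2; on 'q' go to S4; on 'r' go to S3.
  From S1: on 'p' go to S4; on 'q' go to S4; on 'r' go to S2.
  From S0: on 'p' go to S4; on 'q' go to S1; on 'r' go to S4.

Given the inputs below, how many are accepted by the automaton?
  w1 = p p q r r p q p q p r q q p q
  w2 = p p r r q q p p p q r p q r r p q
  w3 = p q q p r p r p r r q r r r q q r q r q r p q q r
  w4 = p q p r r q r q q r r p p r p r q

1

w1: S3 → S2 → S2 → S4 → S1 → S2 → S2 → S4 → S1 → S4 → S1 → S2 → S4 → S2 → S2 → S4  → end S4, rejected
w2: S3 → S2 → S2 → S3 → S1 → S4 → S2 → S2 → S2 → S2 → S4 → S1 → S4 → S2 → S3 → S1 → S4 → S2  → end S2, rejected
w3: S3 → S2 → S4 → S2 → S2 → S3 → S2 → S3 → S2 → S3 → S1 → S4 → S1 → S2 → S3 → S0 → S1 → S2 → S4 → S1 → S4 → S1 → S4 → S2 → S4 → S1  → end S1, accepted
w4: S3 → S2 → S4 → S1 → S2 → S3 → S0 → S4 → S2 → S4 → S1 → S2 → S2 → S2 → S3 → S2 → S3 → S0  → end S0, rejected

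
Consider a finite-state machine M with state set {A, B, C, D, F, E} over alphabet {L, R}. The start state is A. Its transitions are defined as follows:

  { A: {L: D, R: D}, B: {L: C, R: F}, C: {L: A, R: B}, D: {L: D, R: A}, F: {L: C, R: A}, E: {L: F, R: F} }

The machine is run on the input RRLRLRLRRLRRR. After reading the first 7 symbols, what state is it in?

start at A
read 'R': A → D
read 'R': D → A
read 'L': A → D
read 'R': D → A
read 'L': A → D
read 'R': D → A
read 'L': A → D
After 7 symbols: D.

D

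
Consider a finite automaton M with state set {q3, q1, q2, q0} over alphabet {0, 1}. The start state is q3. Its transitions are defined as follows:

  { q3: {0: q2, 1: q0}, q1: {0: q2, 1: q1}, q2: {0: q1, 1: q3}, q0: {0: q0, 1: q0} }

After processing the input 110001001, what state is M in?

start at q3
read '1': q3 → q0
read '1': q0 → q0
read '0': q0 → q0
read '0': q0 → q0
read '0': q0 → q0
read '1': q0 → q0
read '0': q0 → q0
read '0': q0 → q0
read '1': q0 → q0

q0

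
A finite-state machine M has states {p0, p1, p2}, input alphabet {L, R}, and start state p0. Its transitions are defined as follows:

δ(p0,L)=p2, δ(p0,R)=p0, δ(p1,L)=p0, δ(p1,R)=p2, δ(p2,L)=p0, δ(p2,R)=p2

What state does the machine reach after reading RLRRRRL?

Trace: p0 -R-> p0 -L-> p2 -R-> p2 -R-> p2 -R-> p2 -R-> p2 -L-> p0

p0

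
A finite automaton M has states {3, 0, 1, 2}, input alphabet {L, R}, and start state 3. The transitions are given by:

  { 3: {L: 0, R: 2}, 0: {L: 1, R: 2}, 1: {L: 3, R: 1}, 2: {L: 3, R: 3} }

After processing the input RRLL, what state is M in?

3 → 2 → 3 → 0 → 1

1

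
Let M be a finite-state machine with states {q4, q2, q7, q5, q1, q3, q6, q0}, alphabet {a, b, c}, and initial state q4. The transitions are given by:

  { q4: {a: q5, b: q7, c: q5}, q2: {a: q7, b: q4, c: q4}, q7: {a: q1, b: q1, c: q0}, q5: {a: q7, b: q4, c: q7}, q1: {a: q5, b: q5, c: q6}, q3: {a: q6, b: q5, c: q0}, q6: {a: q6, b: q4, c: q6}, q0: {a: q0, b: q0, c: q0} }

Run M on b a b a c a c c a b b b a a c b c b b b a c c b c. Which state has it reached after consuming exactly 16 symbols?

q0

Trace: q4 -b-> q7 -a-> q1 -b-> q5 -a-> q7 -c-> q0 -a-> q0 -c-> q0 -c-> q0 -a-> q0 -b-> q0 -b-> q0 -b-> q0 -a-> q0 -a-> q0 -c-> q0 -b-> q0
After 16 symbols: q0.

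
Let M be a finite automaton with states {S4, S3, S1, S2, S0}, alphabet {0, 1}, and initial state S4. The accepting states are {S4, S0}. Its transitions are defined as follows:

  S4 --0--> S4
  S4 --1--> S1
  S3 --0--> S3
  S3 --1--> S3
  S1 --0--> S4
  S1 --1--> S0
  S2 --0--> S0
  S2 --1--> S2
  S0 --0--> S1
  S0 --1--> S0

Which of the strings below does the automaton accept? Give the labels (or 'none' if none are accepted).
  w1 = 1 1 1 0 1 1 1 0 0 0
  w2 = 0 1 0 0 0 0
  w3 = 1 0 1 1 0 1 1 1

w1: S4 → S1 → S0 → S0 → S1 → S0 → S0 → S0 → S1 → S4 → S4  → end S4, accepted
w2: S4 → S4 → S1 → S4 → S4 → S4 → S4  → end S4, accepted
w3: S4 → S1 → S4 → S1 → S0 → S1 → S0 → S0 → S0  → end S0, accepted

w1, w2, w3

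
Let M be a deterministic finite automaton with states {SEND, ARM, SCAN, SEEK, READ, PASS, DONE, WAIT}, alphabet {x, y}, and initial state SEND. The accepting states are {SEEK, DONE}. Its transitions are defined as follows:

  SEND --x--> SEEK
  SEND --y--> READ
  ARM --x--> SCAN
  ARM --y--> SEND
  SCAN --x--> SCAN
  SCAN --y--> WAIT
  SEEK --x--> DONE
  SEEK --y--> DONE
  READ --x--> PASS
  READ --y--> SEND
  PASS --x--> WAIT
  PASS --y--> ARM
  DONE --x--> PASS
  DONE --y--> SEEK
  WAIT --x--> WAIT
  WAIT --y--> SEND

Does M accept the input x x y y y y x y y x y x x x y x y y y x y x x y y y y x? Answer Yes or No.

Yes

start at SEND
read 'x': SEND → SEEK
read 'x': SEEK → DONE
read 'y': DONE → SEEK
read 'y': SEEK → DONE
read 'y': DONE → SEEK
read 'y': SEEK → DONE
read 'x': DONE → PASS
read 'y': PASS → ARM
read 'y': ARM → SEND
read 'x': SEND → SEEK
read 'y': SEEK → DONE
read 'x': DONE → PASS
read 'x': PASS → WAIT
read 'x': WAIT → WAIT
read 'y': WAIT → SEND
read 'x': SEND → SEEK
read 'y': SEEK → DONE
read 'y': DONE → SEEK
read 'y': SEEK → DONE
read 'x': DONE → PASS
read 'y': PASS → ARM
read 'x': ARM → SCAN
read 'x': SCAN → SCAN
read 'y': SCAN → WAIT
read 'y': WAIT → SEND
read 'y': SEND → READ
read 'y': READ → SEND
read 'x': SEND → SEEK
End state SEEK is accepting.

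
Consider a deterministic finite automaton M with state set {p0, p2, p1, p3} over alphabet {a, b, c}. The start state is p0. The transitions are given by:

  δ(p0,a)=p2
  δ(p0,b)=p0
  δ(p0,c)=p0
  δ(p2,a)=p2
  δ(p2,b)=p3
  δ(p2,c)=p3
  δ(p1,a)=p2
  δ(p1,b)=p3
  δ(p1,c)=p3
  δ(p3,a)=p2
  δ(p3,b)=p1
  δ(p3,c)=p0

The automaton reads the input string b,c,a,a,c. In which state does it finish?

p0 → p0 → p0 → p2 → p2 → p3

p3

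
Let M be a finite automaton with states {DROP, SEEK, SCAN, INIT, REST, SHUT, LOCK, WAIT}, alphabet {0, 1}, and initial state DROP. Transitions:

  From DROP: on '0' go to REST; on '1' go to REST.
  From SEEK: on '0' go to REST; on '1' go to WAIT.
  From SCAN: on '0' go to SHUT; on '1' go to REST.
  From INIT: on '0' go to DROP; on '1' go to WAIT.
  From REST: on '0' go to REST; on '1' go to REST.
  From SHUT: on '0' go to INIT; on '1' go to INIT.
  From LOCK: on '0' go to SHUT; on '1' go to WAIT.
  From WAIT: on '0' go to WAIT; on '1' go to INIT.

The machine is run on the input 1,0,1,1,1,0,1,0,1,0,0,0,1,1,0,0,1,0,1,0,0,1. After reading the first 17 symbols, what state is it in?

DROP → REST → REST → REST → REST → REST → REST → REST → REST → REST → REST → REST → REST → REST → REST → REST → REST → REST
After 17 symbols: REST.

REST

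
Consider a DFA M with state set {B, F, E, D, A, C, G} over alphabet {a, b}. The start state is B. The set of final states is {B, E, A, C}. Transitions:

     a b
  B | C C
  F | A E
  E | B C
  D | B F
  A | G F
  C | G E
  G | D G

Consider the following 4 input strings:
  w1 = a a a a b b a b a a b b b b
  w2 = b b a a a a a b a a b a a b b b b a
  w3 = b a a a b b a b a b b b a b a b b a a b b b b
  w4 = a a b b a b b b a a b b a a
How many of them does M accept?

3

w1: Trace: B -a-> C -a-> G -a-> D -a-> B -b-> C -b-> E -a-> B -b-> C -a-> G -a-> D -b-> F -b-> E -b-> C -b-> E  → end E, accepted
w2: Trace: B -b-> C -b-> E -a-> B -a-> C -a-> G -a-> D -a-> B -b-> C -a-> G -a-> D -b-> F -a-> A -a-> G -b-> G -b-> G -b-> G -b-> G -a-> D  → end D, rejected
w3: Trace: B -b-> C -a-> G -a-> D -a-> B -b-> C -b-> E -a-> B -b-> C -a-> G -b-> G -b-> G -b-> G -a-> D -b-> F -a-> A -b-> F -b-> E -a-> B -a-> C -b-> E -b-> C -b-> E -b-> C  → end C, accepted
w4: Trace: B -a-> C -a-> G -b-> G -b-> G -a-> D -b-> F -b-> E -b-> C -a-> G -a-> D -b-> F -b-> E -a-> B -a-> C  → end C, accepted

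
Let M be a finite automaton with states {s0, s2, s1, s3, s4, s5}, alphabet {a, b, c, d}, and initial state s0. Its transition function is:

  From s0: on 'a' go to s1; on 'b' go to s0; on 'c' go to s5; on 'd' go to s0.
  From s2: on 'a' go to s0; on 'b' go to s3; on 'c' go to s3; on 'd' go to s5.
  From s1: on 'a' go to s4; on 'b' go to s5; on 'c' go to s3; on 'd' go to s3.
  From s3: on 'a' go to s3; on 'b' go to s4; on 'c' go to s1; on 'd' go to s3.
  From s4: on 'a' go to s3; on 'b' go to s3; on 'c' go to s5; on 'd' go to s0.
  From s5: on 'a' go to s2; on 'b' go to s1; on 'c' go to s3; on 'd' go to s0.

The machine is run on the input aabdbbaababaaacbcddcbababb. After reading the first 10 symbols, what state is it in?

s3

Trace: s0 -a-> s1 -a-> s4 -b-> s3 -d-> s3 -b-> s4 -b-> s3 -a-> s3 -a-> s3 -b-> s4 -a-> s3
After 10 symbols: s3.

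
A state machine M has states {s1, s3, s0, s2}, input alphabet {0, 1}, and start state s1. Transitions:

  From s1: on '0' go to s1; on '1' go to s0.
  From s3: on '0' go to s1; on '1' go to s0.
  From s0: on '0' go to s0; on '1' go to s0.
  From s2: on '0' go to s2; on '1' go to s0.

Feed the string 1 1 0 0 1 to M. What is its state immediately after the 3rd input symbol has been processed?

s1 → s0 → s0 → s0
After 3 symbols: s0.

s0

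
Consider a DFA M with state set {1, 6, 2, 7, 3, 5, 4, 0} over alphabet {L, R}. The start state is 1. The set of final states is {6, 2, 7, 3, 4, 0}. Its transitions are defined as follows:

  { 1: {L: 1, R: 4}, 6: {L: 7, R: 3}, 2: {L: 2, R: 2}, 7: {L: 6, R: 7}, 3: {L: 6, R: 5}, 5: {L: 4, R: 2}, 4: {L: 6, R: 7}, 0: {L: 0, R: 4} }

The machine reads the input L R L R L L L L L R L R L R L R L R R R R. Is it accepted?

Yes

Trace: 1 -L-> 1 -R-> 4 -L-> 6 -R-> 3 -L-> 6 -L-> 7 -L-> 6 -L-> 7 -L-> 6 -R-> 3 -L-> 6 -R-> 3 -L-> 6 -R-> 3 -L-> 6 -R-> 3 -L-> 6 -R-> 3 -R-> 5 -R-> 2 -R-> 2
End state 2 is accepting.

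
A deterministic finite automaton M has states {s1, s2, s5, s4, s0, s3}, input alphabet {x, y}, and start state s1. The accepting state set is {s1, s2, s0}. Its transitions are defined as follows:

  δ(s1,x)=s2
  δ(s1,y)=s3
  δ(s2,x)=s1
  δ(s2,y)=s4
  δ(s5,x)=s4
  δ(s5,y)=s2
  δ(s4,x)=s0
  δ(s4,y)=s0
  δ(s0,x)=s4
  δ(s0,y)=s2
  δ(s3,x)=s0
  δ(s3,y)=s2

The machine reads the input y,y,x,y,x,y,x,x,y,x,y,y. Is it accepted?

No

start at s1
read 'y': s1 → s3
read 'y': s3 → s2
read 'x': s2 → s1
read 'y': s1 → s3
read 'x': s3 → s0
read 'y': s0 → s2
read 'x': s2 → s1
read 'x': s1 → s2
read 'y': s2 → s4
read 'x': s4 → s0
read 'y': s0 → s2
read 'y': s2 → s4
End state s4 is not accepting.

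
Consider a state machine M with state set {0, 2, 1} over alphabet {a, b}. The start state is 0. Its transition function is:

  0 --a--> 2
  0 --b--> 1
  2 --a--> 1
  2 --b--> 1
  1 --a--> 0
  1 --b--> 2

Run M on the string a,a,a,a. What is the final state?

2

0 → 2 → 1 → 0 → 2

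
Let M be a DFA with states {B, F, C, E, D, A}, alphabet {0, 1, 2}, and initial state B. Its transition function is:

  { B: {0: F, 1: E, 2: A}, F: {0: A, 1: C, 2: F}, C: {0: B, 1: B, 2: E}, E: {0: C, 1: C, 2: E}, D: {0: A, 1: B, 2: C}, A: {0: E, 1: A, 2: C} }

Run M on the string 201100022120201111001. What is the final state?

A

start at B
read '2': B → A
read '0': A → E
read '1': E → C
read '1': C → B
read '0': B → F
read '0': F → A
read '0': A → E
read '2': E → E
read '2': E → E
read '1': E → C
read '2': C → E
read '0': E → C
read '2': C → E
read '0': E → C
read '1': C → B
read '1': B → E
read '1': E → C
read '1': C → B
read '0': B → F
read '0': F → A
read '1': A → A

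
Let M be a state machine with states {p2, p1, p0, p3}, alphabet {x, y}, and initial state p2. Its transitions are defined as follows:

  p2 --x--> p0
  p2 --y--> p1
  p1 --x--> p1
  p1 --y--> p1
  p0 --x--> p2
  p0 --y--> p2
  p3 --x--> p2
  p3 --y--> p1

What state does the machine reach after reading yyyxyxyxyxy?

p1

p2 → p1 → p1 → p1 → p1 → p1 → p1 → p1 → p1 → p1 → p1 → p1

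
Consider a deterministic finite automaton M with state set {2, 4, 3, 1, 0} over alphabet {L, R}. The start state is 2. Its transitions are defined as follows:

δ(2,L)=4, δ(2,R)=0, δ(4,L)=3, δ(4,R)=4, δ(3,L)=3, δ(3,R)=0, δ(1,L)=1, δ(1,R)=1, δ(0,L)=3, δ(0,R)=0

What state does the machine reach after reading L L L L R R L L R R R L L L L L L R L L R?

2 → 4 → 3 → 3 → 3 → 0 → 0 → 3 → 3 → 0 → 0 → 0 → 3 → 3 → 3 → 3 → 3 → 3 → 0 → 3 → 3 → 0

0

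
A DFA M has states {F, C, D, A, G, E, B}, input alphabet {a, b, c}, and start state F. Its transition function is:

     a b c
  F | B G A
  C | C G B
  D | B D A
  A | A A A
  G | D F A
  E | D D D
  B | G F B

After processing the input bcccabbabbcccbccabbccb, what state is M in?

F → G → A → A → A → A → A → A → A → A → A → A → A → A → A → A → A → A → A → A → A → A → A

A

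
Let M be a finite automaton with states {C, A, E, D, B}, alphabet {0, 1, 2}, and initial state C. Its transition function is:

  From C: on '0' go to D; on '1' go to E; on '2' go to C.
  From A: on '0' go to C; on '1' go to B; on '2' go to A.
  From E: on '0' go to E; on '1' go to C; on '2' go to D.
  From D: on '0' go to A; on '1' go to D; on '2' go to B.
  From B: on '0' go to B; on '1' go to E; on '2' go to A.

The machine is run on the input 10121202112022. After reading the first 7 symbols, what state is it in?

Trace: C -1-> E -0-> E -1-> C -2-> C -1-> E -2-> D -0-> A
After 7 symbols: A.

A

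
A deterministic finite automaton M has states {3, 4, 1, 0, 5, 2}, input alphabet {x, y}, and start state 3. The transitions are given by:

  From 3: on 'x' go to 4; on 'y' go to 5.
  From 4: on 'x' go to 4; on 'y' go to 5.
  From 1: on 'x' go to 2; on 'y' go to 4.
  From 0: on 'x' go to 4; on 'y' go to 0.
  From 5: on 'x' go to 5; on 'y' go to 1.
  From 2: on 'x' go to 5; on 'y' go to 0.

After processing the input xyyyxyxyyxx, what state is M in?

Trace: 3 -x-> 4 -y-> 5 -y-> 1 -y-> 4 -x-> 4 -y-> 5 -x-> 5 -y-> 1 -y-> 4 -x-> 4 -x-> 4

4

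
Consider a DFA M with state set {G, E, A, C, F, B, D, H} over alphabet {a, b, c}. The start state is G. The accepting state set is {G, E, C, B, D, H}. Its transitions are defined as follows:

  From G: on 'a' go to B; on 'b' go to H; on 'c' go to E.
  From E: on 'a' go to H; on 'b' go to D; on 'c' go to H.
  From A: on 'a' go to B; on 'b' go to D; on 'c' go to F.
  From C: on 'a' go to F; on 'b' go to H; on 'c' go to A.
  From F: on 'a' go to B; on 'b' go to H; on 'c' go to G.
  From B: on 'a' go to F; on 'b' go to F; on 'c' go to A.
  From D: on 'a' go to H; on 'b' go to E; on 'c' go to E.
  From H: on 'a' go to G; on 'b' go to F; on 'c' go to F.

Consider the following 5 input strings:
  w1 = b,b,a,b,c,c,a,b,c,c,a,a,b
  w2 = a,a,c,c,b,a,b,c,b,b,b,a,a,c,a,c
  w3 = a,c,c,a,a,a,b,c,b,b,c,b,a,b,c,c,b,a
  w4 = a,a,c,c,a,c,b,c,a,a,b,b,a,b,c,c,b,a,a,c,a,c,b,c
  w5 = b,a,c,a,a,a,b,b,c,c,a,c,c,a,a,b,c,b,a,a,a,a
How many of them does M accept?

w1: Trace: G -b-> H -b-> F -a-> B -b-> F -c-> G -c-> E -a-> H -b-> F -c-> G -c-> E -a-> H -a-> G -b-> H  → end H, accepted
w2: Trace: G -a-> B -a-> F -c-> G -c-> E -b-> D -a-> H -b-> F -c-> G -b-> H -b-> F -b-> H -a-> G -a-> B -c-> A -a-> B -c-> A  → end A, rejected
w3: Trace: G -a-> B -c-> A -c-> F -a-> B -a-> F -a-> B -b-> F -c-> G -b-> H -b-> F -c-> G -b-> H -a-> G -b-> H -c-> F -c-> G -b-> H -a-> G  → end G, accepted
w4: Trace: G -a-> B -a-> F -c-> G -c-> E -a-> H -c-> F -b-> H -c-> F -a-> B -a-> F -b-> H -b-> F -a-> B -b-> F -c-> G -c-> E -b-> D -a-> H -a-> G -c-> E -a-> H -c-> F -b-> H -c-> F  → end F, rejected
w5: Trace: G -b-> H -a-> G -c-> E -a-> H -a-> G -a-> B -b-> F -b-> H -c-> F -c-> G -a-> B -c-> A -c-> F -a-> B -a-> F -b-> H -c-> F -b-> H -a-> G -a-> B -a-> F -a-> B  → end B, accepted

3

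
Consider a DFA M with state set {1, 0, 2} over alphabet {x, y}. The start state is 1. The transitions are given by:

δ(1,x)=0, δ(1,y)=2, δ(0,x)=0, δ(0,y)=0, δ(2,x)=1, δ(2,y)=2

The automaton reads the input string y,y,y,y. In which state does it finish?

Trace: 1 -y-> 2 -y-> 2 -y-> 2 -y-> 2

2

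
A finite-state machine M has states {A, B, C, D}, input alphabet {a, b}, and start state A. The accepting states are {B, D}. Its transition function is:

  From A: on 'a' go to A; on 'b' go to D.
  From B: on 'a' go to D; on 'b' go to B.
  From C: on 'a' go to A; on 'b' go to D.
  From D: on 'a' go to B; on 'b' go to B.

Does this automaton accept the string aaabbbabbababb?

Trace: A -a-> A -a-> A -a-> A -b-> D -b-> B -b-> B -a-> D -b-> B -b-> B -a-> D -b-> B -a-> D -b-> B -b-> B
End state B is accepting.

Yes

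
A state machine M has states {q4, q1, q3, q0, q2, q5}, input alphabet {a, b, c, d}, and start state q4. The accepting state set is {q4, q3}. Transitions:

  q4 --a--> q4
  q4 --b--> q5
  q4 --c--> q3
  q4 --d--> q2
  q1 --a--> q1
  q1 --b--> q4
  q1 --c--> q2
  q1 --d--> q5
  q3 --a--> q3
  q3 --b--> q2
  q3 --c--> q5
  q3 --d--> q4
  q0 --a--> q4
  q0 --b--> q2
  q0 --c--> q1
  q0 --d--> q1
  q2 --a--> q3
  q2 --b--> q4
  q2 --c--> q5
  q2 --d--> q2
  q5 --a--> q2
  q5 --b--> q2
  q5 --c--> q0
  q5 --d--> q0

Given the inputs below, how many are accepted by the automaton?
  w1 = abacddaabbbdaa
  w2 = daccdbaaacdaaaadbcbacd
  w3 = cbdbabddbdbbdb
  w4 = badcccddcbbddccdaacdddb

w1: Trace: q4 -a-> q4 -b-> q5 -a-> q2 -c-> q5 -d-> q0 -d-> q1 -a-> q1 -a-> q1 -b-> q4 -b-> q5 -b-> q2 -d-> q2 -a-> q3 -a-> q3  → end q3, accepted
w2: Trace: q4 -d-> q2 -a-> q3 -c-> q5 -c-> q0 -d-> q1 -b-> q4 -a-> q4 -a-> q4 -a-> q4 -c-> q3 -d-> q4 -a-> q4 -a-> q4 -a-> q4 -a-> q4 -d-> q2 -b-> q4 -c-> q3 -b-> q2 -a-> q3 -c-> q5 -d-> q0  → end q0, rejected
w3: Trace: q4 -c-> q3 -b-> q2 -d-> q2 -b-> q4 -a-> q4 -b-> q5 -d-> q0 -d-> q1 -b-> q4 -d-> q2 -b-> q4 -b-> q5 -d-> q0 -b-> q2  → end q2, rejected
w4: Trace: q4 -b-> q5 -a-> q2 -d-> q2 -c-> q5 -c-> q0 -c-> q1 -d-> q5 -d-> q0 -c-> q1 -b-> q4 -b-> q5 -d-> q0 -d-> q1 -c-> q2 -c-> q5 -d-> q0 -a-> q4 -a-> q4 -c-> q3 -d-> q4 -d-> q2 -d-> q2 -b-> q4  → end q4, accepted

2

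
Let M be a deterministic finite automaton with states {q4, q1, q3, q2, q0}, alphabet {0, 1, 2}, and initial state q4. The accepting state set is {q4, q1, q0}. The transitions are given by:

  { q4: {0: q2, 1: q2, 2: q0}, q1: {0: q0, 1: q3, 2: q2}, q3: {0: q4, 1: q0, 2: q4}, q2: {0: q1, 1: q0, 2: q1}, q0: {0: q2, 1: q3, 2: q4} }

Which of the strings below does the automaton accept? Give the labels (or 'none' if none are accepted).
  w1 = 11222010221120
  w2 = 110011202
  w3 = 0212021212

w1: q4 → q2 → q0 → q4 → q0 → q4 → q2 → q0 → q2 → q1 → q2 → q0 → q3 → q4 → q2  → end q2, rejected
w2: q4 → q2 → q0 → q2 → q1 → q3 → q0 → q4 → q2 → q1  → end q1, accepted
w3: q4 → q2 → q1 → q3 → q4 → q2 → q1 → q3 → q4 → q2 → q1  → end q1, accepted

w2, w3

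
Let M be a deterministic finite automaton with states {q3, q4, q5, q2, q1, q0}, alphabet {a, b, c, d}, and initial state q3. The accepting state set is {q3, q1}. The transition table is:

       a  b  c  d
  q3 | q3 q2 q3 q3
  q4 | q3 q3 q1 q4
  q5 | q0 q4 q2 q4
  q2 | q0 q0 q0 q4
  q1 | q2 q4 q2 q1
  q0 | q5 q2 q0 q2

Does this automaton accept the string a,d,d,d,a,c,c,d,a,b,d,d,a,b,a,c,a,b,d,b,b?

Trace: q3 -a-> q3 -d-> q3 -d-> q3 -d-> q3 -a-> q3 -c-> q3 -c-> q3 -d-> q3 -a-> q3 -b-> q2 -d-> q4 -d-> q4 -a-> q3 -b-> q2 -a-> q0 -c-> q0 -a-> q5 -b-> q4 -d-> q4 -b-> q3 -b-> q2
End state q2 is not accepting.

No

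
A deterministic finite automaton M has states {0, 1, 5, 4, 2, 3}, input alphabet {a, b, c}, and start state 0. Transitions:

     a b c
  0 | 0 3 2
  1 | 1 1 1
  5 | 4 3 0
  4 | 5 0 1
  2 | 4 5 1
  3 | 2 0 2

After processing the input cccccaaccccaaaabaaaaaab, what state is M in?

1

0 → 2 → 1 → 1 → 1 → 1 → 1 → 1 → 1 → 1 → 1 → 1 → 1 → 1 → 1 → 1 → 1 → 1 → 1 → 1 → 1 → 1 → 1 → 1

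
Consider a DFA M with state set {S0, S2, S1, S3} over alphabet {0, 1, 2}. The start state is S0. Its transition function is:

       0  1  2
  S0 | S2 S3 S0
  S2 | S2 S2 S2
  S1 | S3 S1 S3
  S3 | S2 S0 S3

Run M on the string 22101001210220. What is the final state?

Trace: S0 -2-> S0 -2-> S0 -1-> S3 -0-> S2 -1-> S2 -0-> S2 -0-> S2 -1-> S2 -2-> S2 -1-> S2 -0-> S2 -2-> S2 -2-> S2 -0-> S2

S2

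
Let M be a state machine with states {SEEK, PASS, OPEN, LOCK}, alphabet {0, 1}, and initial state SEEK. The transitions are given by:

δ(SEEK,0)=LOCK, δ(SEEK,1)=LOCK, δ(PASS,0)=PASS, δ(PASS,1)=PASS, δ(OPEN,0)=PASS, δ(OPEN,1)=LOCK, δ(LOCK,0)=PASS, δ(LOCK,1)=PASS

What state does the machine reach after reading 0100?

Trace: SEEK -0-> LOCK -1-> PASS -0-> PASS -0-> PASS

PASS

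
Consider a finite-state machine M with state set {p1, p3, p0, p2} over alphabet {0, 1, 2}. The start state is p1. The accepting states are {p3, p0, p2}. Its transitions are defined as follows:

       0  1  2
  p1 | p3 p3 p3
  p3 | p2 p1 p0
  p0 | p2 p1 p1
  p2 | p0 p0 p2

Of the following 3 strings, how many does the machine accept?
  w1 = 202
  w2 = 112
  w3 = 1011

w1:
  start at p1
  read '2': p1 → p3
  read '0': p3 → p2
  read '2': p2 → p2
  end p2, accepted
w2:
  start at p1
  read '1': p1 → p3
  read '1': p3 → p1
  read '2': p1 → p3
  end p3, accepted
w3:
  start at p1
  read '1': p1 → p3
  read '0': p3 → p2
  read '1': p2 → p0
  read '1': p0 → p1
  end p1, rejected

2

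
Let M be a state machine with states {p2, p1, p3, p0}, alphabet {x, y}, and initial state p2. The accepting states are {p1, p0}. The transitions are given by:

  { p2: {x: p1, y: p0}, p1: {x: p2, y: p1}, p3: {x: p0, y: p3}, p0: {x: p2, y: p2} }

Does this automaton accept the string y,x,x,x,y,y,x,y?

start at p2
read 'y': p2 → p0
read 'x': p0 → p2
read 'x': p2 → p1
read 'x': p1 → p2
read 'y': p2 → p0
read 'y': p0 → p2
read 'x': p2 → p1
read 'y': p1 → p1
End state p1 is accepting.

Yes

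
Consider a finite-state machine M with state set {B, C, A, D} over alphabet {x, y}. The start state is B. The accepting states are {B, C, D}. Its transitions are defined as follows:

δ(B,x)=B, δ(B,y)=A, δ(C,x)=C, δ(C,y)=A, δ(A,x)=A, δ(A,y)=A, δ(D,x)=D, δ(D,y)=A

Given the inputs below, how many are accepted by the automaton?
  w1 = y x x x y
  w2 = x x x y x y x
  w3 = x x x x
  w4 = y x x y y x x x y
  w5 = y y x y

1

w1:
  start at B
  read 'y': B → A
  read 'x': A → A
  read 'x': A → A
  read 'x': A → A
  read 'y': A → A
  end A, rejected
w2:
  start at B
  read 'x': B → B
  read 'x': B → B
  read 'x': B → B
  read 'y': B → A
  read 'x': A → A
  read 'y': A → A
  read 'x': A → A
  end A, rejected
w3:
  start at B
  read 'x': B → B
  read 'x': B → B
  read 'x': B → B
  read 'x': B → B
  end B, accepted
w4:
  start at B
  read 'y': B → A
  read 'x': A → A
  read 'x': A → A
  read 'y': A → A
  read 'y': A → A
  read 'x': A → A
  read 'x': A → A
  read 'x': A → A
  read 'y': A → A
  end A, rejected
w5:
  start at B
  read 'y': B → A
  read 'y': A → A
  read 'x': A → A
  read 'y': A → A
  end A, rejected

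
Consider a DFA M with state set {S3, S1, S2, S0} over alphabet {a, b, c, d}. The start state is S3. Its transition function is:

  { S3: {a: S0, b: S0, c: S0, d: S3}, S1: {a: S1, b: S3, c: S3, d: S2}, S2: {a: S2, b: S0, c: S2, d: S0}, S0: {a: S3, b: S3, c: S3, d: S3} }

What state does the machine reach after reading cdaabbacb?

S0

start at S3
read 'c': S3 → S0
read 'd': S0 → S3
read 'a': S3 → S0
read 'a': S0 → S3
read 'b': S3 → S0
read 'b': S0 → S3
read 'a': S3 → S0
read 'c': S0 → S3
read 'b': S3 → S0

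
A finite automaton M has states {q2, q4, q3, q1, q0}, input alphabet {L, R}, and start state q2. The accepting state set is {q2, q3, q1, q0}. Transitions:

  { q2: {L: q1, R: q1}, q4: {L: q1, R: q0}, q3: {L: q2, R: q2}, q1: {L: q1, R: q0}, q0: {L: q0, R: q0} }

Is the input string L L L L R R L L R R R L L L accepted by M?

Yes

start at q2
read 'L': q2 → q1
read 'L': q1 → q1
read 'L': q1 → q1
read 'L': q1 → q1
read 'R': q1 → q0
read 'R': q0 → q0
read 'L': q0 → q0
read 'L': q0 → q0
read 'R': q0 → q0
read 'R': q0 → q0
read 'R': q0 → q0
read 'L': q0 → q0
read 'L': q0 → q0
read 'L': q0 → q0
End state q0 is accepting.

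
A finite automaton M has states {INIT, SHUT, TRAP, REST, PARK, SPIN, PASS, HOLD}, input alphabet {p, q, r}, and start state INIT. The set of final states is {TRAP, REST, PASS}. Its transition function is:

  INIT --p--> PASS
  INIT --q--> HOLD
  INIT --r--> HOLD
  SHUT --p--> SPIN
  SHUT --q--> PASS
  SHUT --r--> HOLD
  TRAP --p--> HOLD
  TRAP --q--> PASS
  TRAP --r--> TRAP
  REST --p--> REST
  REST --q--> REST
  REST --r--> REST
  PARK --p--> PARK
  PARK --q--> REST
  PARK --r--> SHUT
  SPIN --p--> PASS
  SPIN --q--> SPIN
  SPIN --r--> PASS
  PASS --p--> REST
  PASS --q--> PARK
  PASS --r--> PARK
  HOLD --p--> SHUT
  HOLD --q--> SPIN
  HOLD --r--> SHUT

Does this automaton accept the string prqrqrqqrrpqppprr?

Yes

start at INIT
read 'p': INIT → PASS
read 'r': PASS → PARK
read 'q': PARK → REST
read 'r': REST → REST
read 'q': REST → REST
read 'r': REST → REST
read 'q': REST → REST
read 'q': REST → REST
read 'r': REST → REST
read 'r': REST → REST
read 'p': REST → REST
read 'q': REST → REST
read 'p': REST → REST
read 'p': REST → REST
read 'p': REST → REST
read 'r': REST → REST
read 'r': REST → REST
End state REST is accepting.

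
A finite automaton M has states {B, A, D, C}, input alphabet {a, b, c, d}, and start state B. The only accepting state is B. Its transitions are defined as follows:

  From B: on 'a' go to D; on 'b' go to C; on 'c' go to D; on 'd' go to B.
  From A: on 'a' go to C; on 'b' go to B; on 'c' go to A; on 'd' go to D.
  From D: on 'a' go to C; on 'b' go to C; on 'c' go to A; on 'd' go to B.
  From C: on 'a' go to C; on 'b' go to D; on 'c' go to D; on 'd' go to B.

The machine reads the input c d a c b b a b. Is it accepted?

No

start at B
read 'c': B → D
read 'd': D → B
read 'a': B → D
read 'c': D → A
read 'b': A → B
read 'b': B → C
read 'a': C → C
read 'b': C → D
End state D is not accepting.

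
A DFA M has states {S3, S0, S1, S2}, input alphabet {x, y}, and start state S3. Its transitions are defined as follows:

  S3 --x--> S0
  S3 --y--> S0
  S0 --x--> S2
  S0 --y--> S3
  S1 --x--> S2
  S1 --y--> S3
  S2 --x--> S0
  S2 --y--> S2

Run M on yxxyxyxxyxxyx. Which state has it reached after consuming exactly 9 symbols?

S2

Trace: S3 -y-> S0 -x-> S2 -x-> S0 -y-> S3 -x-> S0 -y-> S3 -x-> S0 -x-> S2 -y-> S2
After 9 symbols: S2.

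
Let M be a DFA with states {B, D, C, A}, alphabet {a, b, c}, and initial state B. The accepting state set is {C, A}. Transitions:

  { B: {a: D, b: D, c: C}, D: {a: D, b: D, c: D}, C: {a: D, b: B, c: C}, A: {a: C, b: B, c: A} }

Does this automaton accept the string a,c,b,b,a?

Trace: B -a-> D -c-> D -b-> D -b-> D -a-> D
End state D is not accepting.

No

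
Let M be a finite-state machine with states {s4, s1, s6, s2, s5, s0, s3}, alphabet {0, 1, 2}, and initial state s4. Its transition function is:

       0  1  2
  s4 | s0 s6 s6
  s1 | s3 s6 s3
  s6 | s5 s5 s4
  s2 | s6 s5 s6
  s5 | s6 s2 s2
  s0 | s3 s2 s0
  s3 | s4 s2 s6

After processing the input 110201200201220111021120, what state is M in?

Trace: s4 -1-> s6 -1-> s5 -0-> s6 -2-> s4 -0-> s0 -1-> s2 -2-> s6 -0-> s5 -0-> s6 -2-> s4 -0-> s0 -1-> s2 -2-> s6 -2-> s4 -0-> s0 -1-> s2 -1-> s5 -1-> s2 -0-> s6 -2-> s4 -1-> s6 -1-> s5 -2-> s2 -0-> s6

s6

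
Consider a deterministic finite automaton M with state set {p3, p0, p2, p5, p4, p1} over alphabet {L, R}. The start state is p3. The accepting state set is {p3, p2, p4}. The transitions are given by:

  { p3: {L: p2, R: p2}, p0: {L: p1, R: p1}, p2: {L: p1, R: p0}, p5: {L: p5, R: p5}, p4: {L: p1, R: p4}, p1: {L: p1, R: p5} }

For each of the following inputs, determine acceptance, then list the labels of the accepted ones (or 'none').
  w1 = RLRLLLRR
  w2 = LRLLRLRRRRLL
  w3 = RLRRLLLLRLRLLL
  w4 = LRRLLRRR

none

w1: p3 → p2 → p1 → p5 → p5 → p5 → p5 → p5 → p5  → end p5, rejected
w2: p3 → p2 → p0 → p1 → p1 → p5 → p5 → p5 → p5 → p5 → p5 → p5 → p5  → end p5, rejected
w3: p3 → p2 → p1 → p5 → p5 → p5 → p5 → p5 → p5 → p5 → p5 → p5 → p5 → p5 → p5  → end p5, rejected
w4: p3 → p2 → p0 → p1 → p1 → p1 → p5 → p5 → p5  → end p5, rejected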